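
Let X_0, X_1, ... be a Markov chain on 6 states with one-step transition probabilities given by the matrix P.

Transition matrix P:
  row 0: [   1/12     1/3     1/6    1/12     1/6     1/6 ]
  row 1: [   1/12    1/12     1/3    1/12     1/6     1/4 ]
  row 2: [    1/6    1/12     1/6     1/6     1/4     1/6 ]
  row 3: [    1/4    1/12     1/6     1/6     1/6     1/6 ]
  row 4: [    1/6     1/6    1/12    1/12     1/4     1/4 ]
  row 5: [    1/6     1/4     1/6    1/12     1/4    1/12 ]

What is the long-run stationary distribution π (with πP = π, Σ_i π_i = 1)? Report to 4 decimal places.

π = [0.1491, 0.1690, 0.1770, 0.1070, 0.2146, 0.1834]

Balance equations π_j = Σ_i π_i·P[i][j]:
  π_0 = 1/12·π_0 + 1/12·π_1 + 1/6·π_2 + 1/4·π_3 + 1/6·π_4 + 1/6·π_5
  π_1 = 1/3·π_0 + 1/12·π_1 + 1/12·π_2 + 1/12·π_3 + 1/6·π_4 + 1/4·π_5
  π_2 = 1/6·π_0 + 1/3·π_1 + 1/6·π_2 + 1/6·π_3 + 1/12·π_4 + 1/6·π_5
  π_3 = 1/12·π_0 + 1/12·π_1 + 1/6·π_2 + 1/6·π_3 + 1/12·π_4 + 1/12·π_5
  π_4 = 1/6·π_0 + 1/6·π_1 + 1/4·π_2 + 1/6·π_3 + 1/4·π_4 + 1/4·π_5
  normalize: π_0 + π_1 + π_2 + π_3 + π_4 + π_5 = 1
Solving the linear system gives exactly π = [22049/147907, 50005/295814, 52347/295814, 31651/295814, 31737/147907, 54239/295814].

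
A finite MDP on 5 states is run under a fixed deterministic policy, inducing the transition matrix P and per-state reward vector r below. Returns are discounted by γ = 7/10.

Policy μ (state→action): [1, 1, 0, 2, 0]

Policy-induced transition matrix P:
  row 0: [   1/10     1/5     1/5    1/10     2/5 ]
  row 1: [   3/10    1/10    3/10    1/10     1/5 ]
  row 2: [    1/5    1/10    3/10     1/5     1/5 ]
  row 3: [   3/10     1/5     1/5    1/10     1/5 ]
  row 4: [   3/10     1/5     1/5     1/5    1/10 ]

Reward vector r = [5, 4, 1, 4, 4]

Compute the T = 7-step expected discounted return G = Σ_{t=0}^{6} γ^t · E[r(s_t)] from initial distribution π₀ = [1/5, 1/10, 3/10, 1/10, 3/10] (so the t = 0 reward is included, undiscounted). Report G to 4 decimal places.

G = 10.5265

t=0: π = [0.2000, 0.1000, 0.3000, 0.1000, 0.3000], E[r] = 3.3000, γ^t·E[r] = 3.300000, running G = 3.300000
t=1: π = [0.2300, 0.1600, 0.2400, 0.1600, 0.2100], E[r] = 3.5100, γ^t·E[r] = 2.457000, running G = 5.757000
t=2: π = [0.2300, 0.1600, 0.2400, 0.1450, 0.2250], E[r] = 3.5100, γ^t·E[r] = 1.719900, running G = 7.476900
t=3: π = [0.2300, 0.1600, 0.2400, 0.1465, 0.2235], E[r] = 3.5100, γ^t·E[r] = 1.203930, running G = 8.680830
t=4: π = [0.2300, 0.1600, 0.2400, 0.1464, 0.2237], E[r] = 3.5100, γ^t·E[r] = 0.842751, running G = 9.523581
t=5: π = [0.2300, 0.1600, 0.2400, 0.1464, 0.2236], E[r] = 3.5100, γ^t·E[r] = 0.589926, running G = 10.113507
t=6: π = [0.2300, 0.1600, 0.2400, 0.1464, 0.2236], E[r] = 3.5100, γ^t·E[r] = 0.412948, running G = 10.526455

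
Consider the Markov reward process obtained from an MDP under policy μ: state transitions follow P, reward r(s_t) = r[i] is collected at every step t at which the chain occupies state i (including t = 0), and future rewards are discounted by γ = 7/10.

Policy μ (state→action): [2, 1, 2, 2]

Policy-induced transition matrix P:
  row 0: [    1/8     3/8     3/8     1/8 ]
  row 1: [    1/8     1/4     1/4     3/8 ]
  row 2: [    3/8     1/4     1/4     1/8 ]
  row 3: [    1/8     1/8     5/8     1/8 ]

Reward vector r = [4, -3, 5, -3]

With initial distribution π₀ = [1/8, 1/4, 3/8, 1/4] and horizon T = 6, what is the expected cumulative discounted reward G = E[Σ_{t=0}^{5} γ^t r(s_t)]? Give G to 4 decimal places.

t=0: π = [0.1250, 0.2500, 0.3750, 0.2500], E[r] = 0.8750, γ^t·E[r] = 0.875000, running G = 0.875000
t=1: π = [0.2188, 0.2344, 0.3594, 0.1875], E[r] = 1.4063, γ^t·E[r] = 0.984375, running G = 1.859375
t=2: π = [0.2148, 0.2539, 0.3477, 0.1836], E[r] = 1.2852, γ^t·E[r] = 0.629727, running G = 2.489102
t=3: π = [0.2119, 0.2539, 0.3457, 0.1885], E[r] = 1.2490, γ^t·E[r] = 0.428415, running G = 2.917517
t=4: π = [0.2114, 0.2529, 0.3472, 0.1885], E[r] = 1.2573, γ^t·E[r] = 0.301884, running G = 3.219400
t=5: π = [0.2118, 0.2529, 0.3471, 0.1882], E[r] = 1.2594, γ^t·E[r] = 0.211667, running G = 3.431067

G = 3.4311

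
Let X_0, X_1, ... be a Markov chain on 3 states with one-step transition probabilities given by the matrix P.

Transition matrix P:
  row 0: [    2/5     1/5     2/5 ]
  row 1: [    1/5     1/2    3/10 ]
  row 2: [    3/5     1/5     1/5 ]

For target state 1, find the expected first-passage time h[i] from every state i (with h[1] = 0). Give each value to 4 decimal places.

First-step conditioning: h[1] = 0; for i ≠ 1, h[i] = 1 + Σ_k P[i][k]·h[k].
  h[0] = 1 + 2/5·h[0] + 2/5·h[2]
  h[2] = 1 + 3/5·h[0] + 1/5·h[2]
Solving the 2×2 linear system over states ≠ 1 gives exactly h = [5, 0, 5] (h[1] = 0 is the target).

h = [5.0000, 0.0000, 5.0000]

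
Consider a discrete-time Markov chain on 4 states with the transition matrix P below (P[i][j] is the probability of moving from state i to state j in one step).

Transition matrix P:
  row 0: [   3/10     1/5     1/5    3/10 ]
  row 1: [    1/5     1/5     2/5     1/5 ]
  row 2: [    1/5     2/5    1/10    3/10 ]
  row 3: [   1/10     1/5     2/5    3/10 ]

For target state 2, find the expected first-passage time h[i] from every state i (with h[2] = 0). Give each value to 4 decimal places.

First-step conditioning: h[2] = 0; for i ≠ 2, h[i] = 1 + Σ_k P[i][k]·h[k].
  h[0] = 1 + 3/10·h[0] + 1/5·h[1] + 3/10·h[3]
  h[1] = 1 + 1/5·h[0] + 1/5·h[1] + 1/5·h[3]
  h[3] = 1 + 1/10·h[0] + 1/5·h[1] + 3/10·h[3]
Solving the 3×3 linear system over states ≠ 2 gives exactly h = [125/37, 205/74, 0, 100/37] (h[2] = 0 is the target).

h = [3.3784, 2.7703, 0.0000, 2.7027]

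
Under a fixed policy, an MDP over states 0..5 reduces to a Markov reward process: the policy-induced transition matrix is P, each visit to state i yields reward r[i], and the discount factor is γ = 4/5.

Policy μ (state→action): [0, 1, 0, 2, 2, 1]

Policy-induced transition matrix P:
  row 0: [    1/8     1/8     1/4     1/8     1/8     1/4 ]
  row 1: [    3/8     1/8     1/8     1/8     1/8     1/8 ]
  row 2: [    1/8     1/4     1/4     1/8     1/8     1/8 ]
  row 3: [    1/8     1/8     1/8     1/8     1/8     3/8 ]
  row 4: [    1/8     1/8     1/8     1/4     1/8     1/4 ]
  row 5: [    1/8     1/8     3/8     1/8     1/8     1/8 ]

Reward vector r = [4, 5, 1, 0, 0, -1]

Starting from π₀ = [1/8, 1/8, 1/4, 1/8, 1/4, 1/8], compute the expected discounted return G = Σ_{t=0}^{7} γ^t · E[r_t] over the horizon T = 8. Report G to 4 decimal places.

G = 5.7719

t=0: π = [0.1250, 0.1250, 0.2500, 0.1250, 0.2500, 0.1250], E[r] = 1.2500, γ^t·E[r] = 1.250000, running G = 1.250000
t=1: π = [0.1563, 0.1563, 0.2031, 0.1563, 0.1250, 0.2031], E[r] = 1.4063, γ^t·E[r] = 1.125000, running G = 2.375000
t=2: π = [0.1641, 0.1504, 0.2207, 0.1406, 0.1250, 0.1992], E[r] = 1.4297, γ^t·E[r] = 0.915000, running G = 3.290000
t=3: π = [0.1626, 0.1526, 0.2229, 0.1406, 0.1250, 0.1963], E[r] = 1.4399, γ^t·E[r] = 0.737250, running G = 4.027250
t=4: π = [0.1631, 0.1529, 0.2223, 0.1406, 0.1250, 0.1961], E[r] = 1.4431, γ^t·E[r] = 0.591075, running G = 4.618325
t=5: π = [0.1632, 0.1528, 0.2222, 0.1406, 0.1250, 0.1962], E[r] = 1.4428, γ^t·E[r] = 0.472778, running G = 5.091103
t=6: π = [0.1632, 0.1528, 0.2222, 0.1406, 0.1250, 0.1962], E[r] = 1.4427, γ^t·E[r] = 0.378194, running G = 5.469297
t=7: π = [0.1632, 0.1528, 0.2222, 0.1406, 0.1250, 0.1962], E[r] = 1.4427, γ^t·E[r] = 0.302557, running G = 5.771854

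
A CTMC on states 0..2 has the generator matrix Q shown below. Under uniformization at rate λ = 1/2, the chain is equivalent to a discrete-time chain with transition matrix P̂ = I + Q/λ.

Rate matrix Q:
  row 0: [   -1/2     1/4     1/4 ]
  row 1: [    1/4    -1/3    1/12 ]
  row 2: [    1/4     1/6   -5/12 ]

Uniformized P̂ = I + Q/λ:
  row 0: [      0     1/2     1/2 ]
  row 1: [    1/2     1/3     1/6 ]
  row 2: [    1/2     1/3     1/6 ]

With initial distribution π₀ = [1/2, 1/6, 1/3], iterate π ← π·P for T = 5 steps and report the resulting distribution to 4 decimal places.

t=0: π = [0.5000, 0.1667, 0.3333]
t=1: π = [0.2500, 0.4167, 0.3333]
t=2: π = [0.3750, 0.3750, 0.2500]
t=3: π = [0.3125, 0.3958, 0.2917]
t=4: π = [0.3438, 0.3854, 0.2708]
t=5: π = [0.3281, 0.3906, 0.2813]

π = [0.3281, 0.3906, 0.2813]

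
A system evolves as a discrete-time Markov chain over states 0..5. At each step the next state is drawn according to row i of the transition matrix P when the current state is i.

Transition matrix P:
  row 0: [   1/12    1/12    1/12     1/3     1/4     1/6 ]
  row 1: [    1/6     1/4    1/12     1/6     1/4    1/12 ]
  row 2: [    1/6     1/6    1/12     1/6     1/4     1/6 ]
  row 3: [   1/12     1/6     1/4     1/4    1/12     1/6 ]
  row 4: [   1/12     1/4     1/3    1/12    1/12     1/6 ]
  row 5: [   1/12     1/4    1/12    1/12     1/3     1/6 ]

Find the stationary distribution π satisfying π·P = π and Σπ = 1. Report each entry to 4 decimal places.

π = [0.1138, 0.2033, 0.1619, 0.1707, 0.2006, 0.1497]

Balance equations π_j = Σ_i π_i·P[i][j]:
  π_0 = 1/12·π_0 + 1/6·π_1 + 1/6·π_2 + 1/12·π_3 + 1/12·π_4 + 1/12·π_5
  π_1 = 1/12·π_0 + 1/4·π_1 + 1/6·π_2 + 1/6·π_3 + 1/4·π_4 + 1/4·π_5
  π_2 = 1/12·π_0 + 1/12·π_1 + 1/12·π_2 + 1/4·π_3 + 1/3·π_4 + 1/12·π_5
  π_3 = 1/3·π_0 + 1/6·π_1 + 1/6·π_2 + 1/4·π_3 + 1/12·π_4 + 1/12·π_5
  π_4 = 1/4·π_0 + 1/4·π_1 + 1/4·π_2 + 1/12·π_3 + 1/12·π_4 + 1/3·π_5
  normalize: π_0 + π_1 + π_2 + π_3 + π_4 + π_5 = 1
Solving the linear system gives exactly π = [404/3551, 722/3551, 575/3551, 606/3551, 2137/10653, 1595/10653].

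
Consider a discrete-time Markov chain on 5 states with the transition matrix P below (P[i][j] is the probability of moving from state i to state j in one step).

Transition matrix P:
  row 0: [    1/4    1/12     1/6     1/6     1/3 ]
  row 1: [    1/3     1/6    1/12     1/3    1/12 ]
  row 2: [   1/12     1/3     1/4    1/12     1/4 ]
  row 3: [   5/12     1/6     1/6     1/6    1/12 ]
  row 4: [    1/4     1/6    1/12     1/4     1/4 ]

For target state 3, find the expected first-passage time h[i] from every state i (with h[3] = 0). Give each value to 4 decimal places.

First-step conditioning: h[3] = 0; for i ≠ 3, h[i] = 1 + Σ_k P[i][k]·h[k].
  h[0] = 1 + 1/4·h[0] + 1/12·h[1] + 1/6·h[2] + 1/3·h[4]
  h[1] = 1 + 1/3·h[0] + 1/6·h[1] + 1/12·h[2] + 1/12·h[4]
  h[2] = 1 + 1/12·h[0] + 1/3·h[1] + 1/4·h[2] + 1/4·h[4]
  h[4] = 1 + 1/4·h[0] + 1/6·h[1] + 1/12·h[2] + 1/4·h[4]
Solving the 4×4 linear system over states ≠ 3 gives exactly h = [9744/1969, 8172/1969, 10284/1969, 0, 8832/1969] (h[3] = 0 is the target).

h = [4.9487, 4.1503, 5.2230, 0.0000, 4.4855]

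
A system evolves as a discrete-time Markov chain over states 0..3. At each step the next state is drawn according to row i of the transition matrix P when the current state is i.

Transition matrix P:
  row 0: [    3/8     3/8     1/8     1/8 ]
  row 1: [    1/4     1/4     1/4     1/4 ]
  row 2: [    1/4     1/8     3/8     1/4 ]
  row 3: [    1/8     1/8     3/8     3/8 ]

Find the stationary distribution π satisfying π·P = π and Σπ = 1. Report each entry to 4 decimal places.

Balance equations π_j = Σ_i π_i·P[i][j]:
  π_0 = 3/8·π_0 + 1/4·π_1 + 1/4·π_2 + 1/8·π_3
  π_1 = 3/8·π_0 + 1/4·π_1 + 1/8·π_2 + 1/8·π_3
  π_2 = 1/8·π_0 + 1/4·π_1 + 3/8·π_2 + 3/8·π_3
  normalize: π_0 + π_1 + π_2 + π_3 = 1
Solving the linear system gives exactly π = [1/4, 3/14, 2/7, 1/4].

π = [0.2500, 0.2143, 0.2857, 0.2500]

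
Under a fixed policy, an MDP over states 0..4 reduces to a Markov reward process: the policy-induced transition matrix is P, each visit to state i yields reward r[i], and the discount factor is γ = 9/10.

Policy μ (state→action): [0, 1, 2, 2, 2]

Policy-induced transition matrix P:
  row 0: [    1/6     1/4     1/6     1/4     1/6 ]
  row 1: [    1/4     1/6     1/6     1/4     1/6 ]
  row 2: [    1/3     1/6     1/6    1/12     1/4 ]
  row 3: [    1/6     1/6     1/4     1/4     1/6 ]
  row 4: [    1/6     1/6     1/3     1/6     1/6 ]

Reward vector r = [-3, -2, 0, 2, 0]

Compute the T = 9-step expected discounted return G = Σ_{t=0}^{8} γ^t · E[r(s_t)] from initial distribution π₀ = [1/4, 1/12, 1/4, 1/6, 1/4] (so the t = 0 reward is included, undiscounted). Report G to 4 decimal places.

G = -3.8114

t=0: π = [0.2500, 0.0833, 0.2500, 0.1667, 0.2500], E[r] = -0.5833, γ^t·E[r] = -0.583333, running G = -0.583333
t=1: π = [0.2153, 0.1875, 0.2222, 0.1875, 0.1875], E[r] = -0.6458, γ^t·E[r] = -0.581250, running G = -1.164583
t=2: π = [0.2193, 0.1846, 0.2135, 0.1973, 0.1852], E[r] = -0.6325, γ^t·E[r] = -0.512344, running G = -1.676927
t=3: π = [0.2176, 0.1849, 0.2140, 0.1990, 0.1845], E[r] = -0.6249, γ^t·E[r] = -0.455520, running G = -2.132447
t=4: π = [0.2177, 0.1848, 0.2140, 0.1990, 0.1845], E[r] = -0.6249, γ^t·E[r] = -0.409997, running G = -2.542443
t=5: π = [0.2177, 0.1848, 0.2140, 0.1990, 0.1845], E[r] = -0.6249, γ^t·E[r] = -0.368998, running G = -2.911441
t=6: π = [0.2177, 0.1848, 0.2140, 0.1990, 0.1845], E[r] = -0.6249, γ^t·E[r] = -0.332100, running G = -3.243541
t=7: π = [0.2177, 0.1848, 0.2140, 0.1990, 0.1845], E[r] = -0.6249, γ^t·E[r] = -0.298890, running G = -3.542431
t=8: π = [0.2177, 0.1848, 0.2140, 0.1990, 0.1845], E[r] = -0.6249, γ^t·E[r] = -0.269001, running G = -3.811433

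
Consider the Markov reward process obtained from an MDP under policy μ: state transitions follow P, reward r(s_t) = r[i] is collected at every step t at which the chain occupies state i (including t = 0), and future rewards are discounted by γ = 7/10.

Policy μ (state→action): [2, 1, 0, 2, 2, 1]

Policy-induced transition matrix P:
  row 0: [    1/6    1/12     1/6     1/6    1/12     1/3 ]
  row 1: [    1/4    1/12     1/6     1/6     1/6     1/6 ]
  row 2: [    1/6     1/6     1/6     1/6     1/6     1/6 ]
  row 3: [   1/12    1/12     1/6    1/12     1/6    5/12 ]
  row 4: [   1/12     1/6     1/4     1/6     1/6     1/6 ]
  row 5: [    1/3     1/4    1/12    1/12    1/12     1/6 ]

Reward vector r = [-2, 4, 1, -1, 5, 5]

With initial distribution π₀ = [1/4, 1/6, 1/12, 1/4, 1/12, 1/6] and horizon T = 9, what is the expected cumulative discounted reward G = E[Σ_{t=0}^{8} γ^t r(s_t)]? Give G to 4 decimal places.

G = 5.8231

t=0: π = [0.2500, 0.1667, 0.0833, 0.2500, 0.0833, 0.1667], E[r] = 1.2500, γ^t·E[r] = 1.250000, running G = 1.250000
t=1: π = [0.1806, 0.1250, 0.1597, 0.1319, 0.1319, 0.2708], E[r] = 2.1806, γ^t·E[r] = 1.526389, running G = 2.776389
t=2: π = [0.2002, 0.1528, 0.1551, 0.1331, 0.1291, 0.2297], E[r] = 2.0266, γ^t·E[r] = 0.993044, running G = 3.769433
t=3: π = [0.1958, 0.1453, 0.1583, 0.1364, 0.1308, 0.2333], E[r] = 2.0321, γ^t·E[r] = 0.697016, running G = 4.466449
t=4: π = [0.1954, 0.1463, 0.1581, 0.1359, 0.1309, 0.2334], E[r] = 2.0383, γ^t·E[r] = 0.489403, running G = 4.955853
t=5: π = [0.1955, 0.1463, 0.1581, 0.1359, 0.1309, 0.2332], E[r] = 2.0371, γ^t·E[r] = 0.342374, running G = 5.298227
t=6: π = [0.1955, 0.1463, 0.1581, 0.1359, 0.1309, 0.2332], E[r] = 2.0372, γ^t·E[r] = 0.239680, running G = 5.537907
t=7: π = [0.1955, 0.1463, 0.1581, 0.1359, 0.1309, 0.2332], E[r] = 2.0373, γ^t·E[r] = 0.167777, running G = 5.705684
t=8: π = [0.1955, 0.1463, 0.1581, 0.1359, 0.1309, 0.2332], E[r] = 2.0373, γ^t·E[r] = 0.117444, running G = 5.823128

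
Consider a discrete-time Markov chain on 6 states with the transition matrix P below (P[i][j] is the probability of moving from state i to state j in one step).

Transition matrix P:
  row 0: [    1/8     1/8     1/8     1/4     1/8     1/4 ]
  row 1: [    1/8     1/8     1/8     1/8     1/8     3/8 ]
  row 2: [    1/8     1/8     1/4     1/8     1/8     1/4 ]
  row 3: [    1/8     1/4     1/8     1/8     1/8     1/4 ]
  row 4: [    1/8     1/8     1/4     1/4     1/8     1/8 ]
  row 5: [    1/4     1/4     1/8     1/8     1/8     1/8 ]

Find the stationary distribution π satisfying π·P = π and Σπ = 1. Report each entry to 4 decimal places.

Balance equations π_j = Σ_i π_i·P[i][j]:
  π_0 = 1/8·π_0 + 1/8·π_1 + 1/8·π_2 + 1/8·π_3 + 1/8·π_4 + 1/4·π_5
  π_1 = 1/8·π_0 + 1/8·π_1 + 1/8·π_2 + 1/4·π_3 + 1/8·π_4 + 1/4·π_5
  π_2 = 1/8·π_0 + 1/8·π_1 + 1/4·π_2 + 1/8·π_3 + 1/4·π_4 + 1/8·π_5
  π_3 = 1/4·π_0 + 1/8·π_1 + 1/8·π_2 + 1/8·π_3 + 1/4·π_4 + 1/8·π_5
  π_4 = 1/8·π_0 + 1/8·π_1 + 1/8·π_2 + 1/8·π_3 + 1/8·π_4 + 1/8·π_5
  normalize: π_0 + π_1 + π_2 + π_3 + π_4 + π_5 = 1
Solving the linear system gives exactly π = [507/3304, 573/3304, 9/56, 66/413, 1/8, 94/413].

π = [0.1535, 0.1734, 0.1607, 0.1598, 0.1250, 0.2276]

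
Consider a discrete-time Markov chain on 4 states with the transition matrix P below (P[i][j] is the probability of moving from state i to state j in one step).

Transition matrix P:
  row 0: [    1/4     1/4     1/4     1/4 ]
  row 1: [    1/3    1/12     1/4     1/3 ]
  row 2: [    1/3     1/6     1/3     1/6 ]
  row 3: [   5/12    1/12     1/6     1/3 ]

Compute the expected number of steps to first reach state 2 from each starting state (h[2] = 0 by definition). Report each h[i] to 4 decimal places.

First-step conditioning: h[2] = 0; for i ≠ 2, h[i] = 1 + Σ_k P[i][k]·h[k].
  h[0] = 1 + 1/4·h[0] + 1/4·h[1] + 1/4·h[3]
  h[1] = 1 + 1/3·h[0] + 1/12·h[1] + 1/3·h[3]
  h[3] = 1 + 5/12·h[0] + 1/12·h[1] + 1/3·h[3]
Solving the 3×3 linear system over states ≠ 2 gives exactly h = [208/47, 628/141, 0, 680/141] (h[2] = 0 is the target).

h = [4.4255, 4.4539, 0.0000, 4.8227]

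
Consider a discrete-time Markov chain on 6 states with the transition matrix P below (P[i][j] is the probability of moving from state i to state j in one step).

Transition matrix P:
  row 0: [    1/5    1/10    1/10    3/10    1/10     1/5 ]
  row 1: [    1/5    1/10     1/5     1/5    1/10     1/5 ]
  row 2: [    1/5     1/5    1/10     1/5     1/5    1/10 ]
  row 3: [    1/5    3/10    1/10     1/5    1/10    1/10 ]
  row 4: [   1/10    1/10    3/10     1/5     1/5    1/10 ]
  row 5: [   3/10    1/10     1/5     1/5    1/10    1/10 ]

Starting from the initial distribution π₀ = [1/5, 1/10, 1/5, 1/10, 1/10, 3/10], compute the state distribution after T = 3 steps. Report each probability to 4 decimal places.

π = [0.2007, 0.1597, 0.1554, 0.2200, 0.1282, 0.1360]

t=0: π = [0.2000, 0.1000, 0.2000, 0.1000, 0.1000, 0.3000]
t=1: π = [0.2200, 0.1400, 0.1600, 0.2200, 0.1300, 0.1300]
t=2: π = [0.2000, 0.1600, 0.1530, 0.2220, 0.1290, 0.1360]
t=3: π = [0.2007, 0.1597, 0.1554, 0.2200, 0.1282, 0.1360]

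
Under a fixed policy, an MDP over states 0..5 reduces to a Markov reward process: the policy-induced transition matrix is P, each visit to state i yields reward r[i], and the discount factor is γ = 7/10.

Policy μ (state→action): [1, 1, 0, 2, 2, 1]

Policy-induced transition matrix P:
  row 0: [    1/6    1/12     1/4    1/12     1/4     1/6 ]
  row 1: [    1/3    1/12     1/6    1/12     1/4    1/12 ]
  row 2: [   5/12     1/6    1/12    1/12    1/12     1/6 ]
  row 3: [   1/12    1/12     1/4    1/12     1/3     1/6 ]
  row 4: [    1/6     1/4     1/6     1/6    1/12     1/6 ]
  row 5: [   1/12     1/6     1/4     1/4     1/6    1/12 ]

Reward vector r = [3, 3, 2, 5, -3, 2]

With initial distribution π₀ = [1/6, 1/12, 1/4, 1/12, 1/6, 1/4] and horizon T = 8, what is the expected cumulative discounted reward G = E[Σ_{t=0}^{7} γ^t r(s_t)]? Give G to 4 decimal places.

G = 5.6079

t=0: π = [0.1667, 0.0833, 0.2500, 0.0833, 0.1667, 0.2500], E[r] = 1.6667, γ^t·E[r] = 1.666667, running G = 1.666667
t=1: π = [0.2153, 0.1528, 0.1875, 0.1389, 0.1667, 0.1389], E[r] = 1.9514, γ^t·E[r] = 1.365972, running G = 3.032639
t=2: π = [0.2159, 0.1383, 0.1921, 0.1204, 0.1910, 0.1424], E[r] = 1.7604, γ^t·E[r] = 0.862604, running G = 3.895243
t=3: π = [0.2159, 0.1430, 0.1905, 0.1230, 0.1843, 0.1433], E[r] = 1.8062, γ^t·E[r] = 0.619537, running G = 4.514780
t=4: π = [0.2160, 0.1419, 0.1910, 0.1226, 0.1858, 0.1428], E[r] = 1.7964, γ^t·E[r] = 0.431311, running G = 4.946091
t=5: π = [0.2159, 0.1421, 0.1909, 0.1226, 0.1855, 0.1429], E[r] = 1.7983, γ^t·E[r] = 0.302248, running G = 5.248339
t=6: π = [0.2159, 0.1421, 0.1909, 0.1226, 0.1856, 0.1429], E[r] = 1.7980, γ^t·E[r] = 0.211530, running G = 5.459869
t=7: π = [0.2159, 0.1421, 0.1909, 0.1226, 0.1856, 0.1429], E[r] = 1.7980, γ^t·E[r] = 0.148077, running G = 5.607946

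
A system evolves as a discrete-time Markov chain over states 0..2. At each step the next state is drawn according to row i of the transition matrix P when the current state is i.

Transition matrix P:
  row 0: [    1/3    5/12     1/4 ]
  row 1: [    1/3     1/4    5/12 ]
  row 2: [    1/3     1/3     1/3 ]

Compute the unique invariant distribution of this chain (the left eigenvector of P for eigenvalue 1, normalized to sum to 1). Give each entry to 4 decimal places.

π = [0.3333, 0.3333, 0.3333]

Balance equations π_j = Σ_i π_i·P[i][j]:
  π_0 = 1/3·π_0 + 1/3·π_1 + 1/3·π_2
  π_1 = 5/12·π_0 + 1/4·π_1 + 1/3·π_2
  normalize: π_0 + π_1 + π_2 = 1
Solving the linear system gives exactly π = [1/3, 1/3, 1/3].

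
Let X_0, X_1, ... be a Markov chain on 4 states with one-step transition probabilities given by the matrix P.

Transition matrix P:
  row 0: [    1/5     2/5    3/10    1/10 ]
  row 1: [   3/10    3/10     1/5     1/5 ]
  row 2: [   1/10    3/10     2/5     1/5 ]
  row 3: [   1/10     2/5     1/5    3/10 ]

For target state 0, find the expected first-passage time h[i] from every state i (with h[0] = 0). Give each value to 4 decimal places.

First-step conditioning: h[0] = 0; for i ≠ 0, h[i] = 1 + Σ_k P[i][k]·h[k].
  h[1] = 1 + 3/10·h[1] + 1/5·h[2] + 1/5·h[3]
  h[2] = 1 + 3/10·h[1] + 2/5·h[2] + 1/5·h[3]
  h[3] = 1 + 2/5·h[1] + 1/5·h[2] + 3/10·h[3]
Solving the 3×3 linear system over states ≠ 0 gives exactly h = [0, 180/37, 225/37, 220/37] (h[0] = 0 is the target).

h = [0.0000, 4.8649, 6.0811, 5.9459]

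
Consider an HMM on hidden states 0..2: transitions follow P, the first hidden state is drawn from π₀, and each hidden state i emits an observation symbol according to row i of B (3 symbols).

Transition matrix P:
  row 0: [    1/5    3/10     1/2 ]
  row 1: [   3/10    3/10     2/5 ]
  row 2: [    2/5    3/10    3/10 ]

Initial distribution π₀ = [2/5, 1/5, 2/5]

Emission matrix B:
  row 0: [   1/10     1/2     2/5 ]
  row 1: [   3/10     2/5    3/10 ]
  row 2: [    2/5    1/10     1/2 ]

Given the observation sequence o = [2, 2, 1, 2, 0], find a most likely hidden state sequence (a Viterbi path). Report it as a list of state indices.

path = [0, 2, 0, 2, 2]

t=0: δ = [1.600e-01, 6.000e-02, 2.000e-01]  (obs o_0=2)
t=1: δ = [3.200e-02, 1.800e-02, 4.000e-02]  ψ = [2, 2, 0]  (obs o_1=2)
t=2: δ = [8.000e-03, 4.800e-03, 1.600e-03]  ψ = [2, 2, 0]  (obs o_2=1)
t=3: δ = [6.400e-04, 7.200e-04, 2.000e-03]  ψ = [0, 0, 0]  (obs o_3=2)
t=4: δ = [8.000e-05, 1.800e-04, 2.400e-04]  ψ = [2, 2, 2]  (obs o_4=0)
backtrack: best end state = 2; path = [0, 2, 0, 2, 2]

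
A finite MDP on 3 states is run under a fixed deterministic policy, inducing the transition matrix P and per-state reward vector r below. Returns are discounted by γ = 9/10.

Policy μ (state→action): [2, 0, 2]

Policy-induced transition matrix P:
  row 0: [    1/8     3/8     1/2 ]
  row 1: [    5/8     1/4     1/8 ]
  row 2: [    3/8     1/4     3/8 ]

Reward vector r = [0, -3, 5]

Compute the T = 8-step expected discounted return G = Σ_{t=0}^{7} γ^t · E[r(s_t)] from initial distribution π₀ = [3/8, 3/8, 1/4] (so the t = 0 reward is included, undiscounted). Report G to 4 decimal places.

G = 4.0106

t=0: π = [0.3750, 0.3750, 0.2500], E[r] = 0.1250, γ^t·E[r] = 0.125000, running G = 0.125000
t=1: π = [0.3750, 0.2969, 0.3281], E[r] = 0.7500, γ^t·E[r] = 0.675000, running G = 0.800000
t=2: π = [0.3555, 0.2969, 0.3477], E[r] = 0.8477, γ^t·E[r] = 0.686602, running G = 1.486602
t=3: π = [0.3604, 0.2944, 0.3452], E[r] = 0.8428, γ^t·E[r] = 0.614382, running G = 2.100983
t=4: π = [0.3585, 0.2950, 0.3464], E[r] = 0.8470, γ^t·E[r] = 0.555747, running G = 2.656730
t=5: π = [0.3591, 0.2948, 0.3461], E[r] = 0.8458, γ^t·E[r] = 0.499451, running G = 3.156182
t=6: π = [0.3589, 0.2949, 0.3462], E[r] = 0.8463, γ^t·E[r] = 0.449739, running G = 3.605921
t=7: π = [0.3590, 0.2949, 0.3461], E[r] = 0.8461, γ^t·E[r] = 0.404695, running G = 4.010616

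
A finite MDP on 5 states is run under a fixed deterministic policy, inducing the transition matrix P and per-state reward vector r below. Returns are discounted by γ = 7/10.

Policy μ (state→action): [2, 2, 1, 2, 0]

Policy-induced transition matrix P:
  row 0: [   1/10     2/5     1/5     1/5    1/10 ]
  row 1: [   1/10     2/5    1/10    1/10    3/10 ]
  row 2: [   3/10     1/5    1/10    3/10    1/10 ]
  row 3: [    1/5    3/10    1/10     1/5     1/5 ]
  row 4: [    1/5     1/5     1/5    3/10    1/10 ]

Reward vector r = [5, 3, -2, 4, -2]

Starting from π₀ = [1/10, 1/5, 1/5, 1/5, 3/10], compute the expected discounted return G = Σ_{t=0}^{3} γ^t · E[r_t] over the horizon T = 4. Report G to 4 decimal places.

G = 4.0054

t=0: π = [0.1000, 0.2000, 0.2000, 0.2000, 0.3000], E[r] = 0.9000, γ^t·E[r] = 0.900000, running G = 0.900000
t=1: π = [0.1900, 0.2800, 0.1400, 0.2300, 0.1600], E[r] = 2.1100, γ^t·E[r] = 1.477000, running G = 2.377000
t=2: π = [0.1670, 0.3170, 0.1350, 0.2020, 0.1790], E[r] = 1.9660, γ^t·E[r] = 0.963340, running G = 3.340340
t=3: π = [0.1651, 0.3170, 0.1346, 0.1997, 0.1836], E[r] = 1.9389, γ^t·E[r] = 0.665043, running G = 4.005383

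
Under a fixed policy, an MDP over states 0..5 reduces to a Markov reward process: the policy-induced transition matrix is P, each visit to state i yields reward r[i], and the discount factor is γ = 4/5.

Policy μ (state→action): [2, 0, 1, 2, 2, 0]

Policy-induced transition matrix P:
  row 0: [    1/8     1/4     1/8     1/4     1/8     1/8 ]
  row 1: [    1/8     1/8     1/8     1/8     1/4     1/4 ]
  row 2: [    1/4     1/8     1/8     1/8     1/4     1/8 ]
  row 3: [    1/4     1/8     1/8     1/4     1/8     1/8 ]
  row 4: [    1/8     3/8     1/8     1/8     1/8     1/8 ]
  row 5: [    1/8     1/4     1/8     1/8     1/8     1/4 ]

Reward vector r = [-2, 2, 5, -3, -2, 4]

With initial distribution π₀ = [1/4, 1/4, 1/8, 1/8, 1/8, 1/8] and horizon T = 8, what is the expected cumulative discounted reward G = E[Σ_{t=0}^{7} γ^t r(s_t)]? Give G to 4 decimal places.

t=0: π = [0.2500, 0.2500, 0.1250, 0.1250, 0.1250, 0.1250], E[r] = 0.5000, γ^t·E[r] = 0.500000, running G = 0.500000
t=1: π = [0.1563, 0.2031, 0.1250, 0.1719, 0.1719, 0.1719], E[r] = 0.5469, γ^t·E[r] = 0.437500, running G = 0.937500
t=2: π = [0.1621, 0.2090, 0.1250, 0.1660, 0.1660, 0.1719], E[r] = 0.5762, γ^t·E[r] = 0.368750, running G = 1.306250
t=3: π = [0.1614, 0.2083, 0.1250, 0.1660, 0.1667, 0.1726], E[r] = 0.5776, γ^t·E[r] = 0.295750, running G = 1.602000
t=4: π = [0.1614, 0.2084, 0.1250, 0.1659, 0.1667, 0.1726], E[r] = 0.5785, γ^t·E[r] = 0.236938, running G = 1.838938
t=5: π = [0.1614, 0.2084, 0.1250, 0.1659, 0.1667, 0.1726], E[r] = 0.5785, γ^t·E[r] = 0.189569, running G = 2.028506
t=6: π = [0.1614, 0.2084, 0.1250, 0.1659, 0.1667, 0.1726], E[r] = 0.5785, γ^t·E[r] = 0.151663, running G = 2.180170
t=7: π = [0.1614, 0.2084, 0.1250, 0.1659, 0.1667, 0.1726], E[r] = 0.5786, γ^t·E[r] = 0.121331, running G = 2.301501

G = 2.3015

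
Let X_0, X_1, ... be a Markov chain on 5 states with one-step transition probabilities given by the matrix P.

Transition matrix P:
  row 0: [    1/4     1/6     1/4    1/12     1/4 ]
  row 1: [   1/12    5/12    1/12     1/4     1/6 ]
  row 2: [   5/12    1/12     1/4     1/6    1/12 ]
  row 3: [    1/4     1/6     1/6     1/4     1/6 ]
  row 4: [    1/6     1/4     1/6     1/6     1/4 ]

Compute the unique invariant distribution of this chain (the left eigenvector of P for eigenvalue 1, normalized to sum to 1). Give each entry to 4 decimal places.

π = [0.2278, 0.2226, 0.1823, 0.1813, 0.1860]

Balance equations π_j = Σ_i π_i·P[i][j]:
  π_0 = 1/4·π_0 + 1/12·π_1 + 5/12·π_2 + 1/4·π_3 + 1/6·π_4
  π_1 = 1/6·π_0 + 5/12·π_1 + 1/12·π_2 + 1/6·π_3 + 1/4·π_4
  π_2 = 1/4·π_0 + 1/12·π_1 + 1/4·π_2 + 1/6·π_3 + 1/6·π_4
  π_3 = 1/12·π_0 + 1/4·π_1 + 1/6·π_2 + 1/4·π_3 + 1/6·π_4
  normalize: π_0 + π_1 + π_2 + π_3 + π_4 = 1
Solving the linear system gives exactly π = [2919/12815, 2853/12815, 2336/12815, 2324/12815, 2383/12815].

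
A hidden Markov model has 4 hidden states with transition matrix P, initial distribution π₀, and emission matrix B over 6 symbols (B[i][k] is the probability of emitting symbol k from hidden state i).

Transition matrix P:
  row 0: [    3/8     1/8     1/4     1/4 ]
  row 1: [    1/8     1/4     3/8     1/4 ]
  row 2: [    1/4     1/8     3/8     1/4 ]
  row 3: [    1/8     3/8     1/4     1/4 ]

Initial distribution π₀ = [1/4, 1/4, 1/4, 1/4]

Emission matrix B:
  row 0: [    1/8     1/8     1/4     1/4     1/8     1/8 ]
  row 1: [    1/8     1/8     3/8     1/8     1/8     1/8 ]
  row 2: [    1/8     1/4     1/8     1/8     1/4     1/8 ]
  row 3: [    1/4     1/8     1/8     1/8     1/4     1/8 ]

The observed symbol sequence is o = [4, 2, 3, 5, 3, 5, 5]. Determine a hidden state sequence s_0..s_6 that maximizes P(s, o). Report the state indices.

t=0: δ = [3.125e-02, 3.125e-02, 6.250e-02, 6.250e-02]  (obs o_0=4)
t=1: δ = [3.906e-03, 8.789e-03, 2.930e-03, 1.953e-03]  ψ = [2, 3, 2, 2]  (obs o_1=2)
t=2: δ = [3.662e-04, 2.747e-04, 4.120e-04, 2.747e-04]  ψ = [0, 1, 1, 1]  (obs o_2=3)
t=3: δ = [1.717e-05, 1.287e-05, 1.931e-05, 1.287e-05]  ψ = [0, 3, 2, 2]  (obs o_3=5)
t=4: δ = [1.609e-06, 6.035e-07, 9.052e-07, 6.035e-07]  ψ = [0, 3, 2, 2]  (obs o_4=3)
t=5: δ = [7.544e-08, 2.829e-08, 5.029e-08, 5.029e-08]  ψ = [0, 3, 0, 0]  (obs o_5=5)
t=6: δ = [3.536e-09, 2.357e-09, 2.357e-09, 2.357e-09]  ψ = [0, 3, 0, 0]  (obs o_6=5)
backtrack: best end state = 0; path = [2, 0, 0, 0, 0, 0, 0]

path = [2, 0, 0, 0, 0, 0, 0]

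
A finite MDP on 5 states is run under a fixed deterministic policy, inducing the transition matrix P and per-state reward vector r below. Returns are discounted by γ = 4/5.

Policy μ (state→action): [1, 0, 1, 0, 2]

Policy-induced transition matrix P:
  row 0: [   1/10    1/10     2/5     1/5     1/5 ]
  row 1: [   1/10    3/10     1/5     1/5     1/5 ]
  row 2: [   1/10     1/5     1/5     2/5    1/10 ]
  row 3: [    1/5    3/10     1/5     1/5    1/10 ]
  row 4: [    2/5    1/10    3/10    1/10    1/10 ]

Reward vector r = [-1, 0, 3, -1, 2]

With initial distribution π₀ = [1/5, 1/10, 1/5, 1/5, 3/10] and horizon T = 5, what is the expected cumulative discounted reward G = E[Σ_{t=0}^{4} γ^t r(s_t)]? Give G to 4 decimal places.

G = 2.2945

t=0: π = [0.2000, 0.1000, 0.2000, 0.2000, 0.3000], E[r] = 0.8000, γ^t·E[r] = 0.800000, running G = 0.800000
t=1: π = [0.2100, 0.1800, 0.2700, 0.2100, 0.1300], E[r] = 0.6500, γ^t·E[r] = 0.520000, running G = 1.320000
t=2: π = [0.1600, 0.2050, 0.2550, 0.2410, 0.1390], E[r] = 0.6420, γ^t·E[r] = 0.410880, running G = 1.730880
t=3: π = [0.1658, 0.2147, 0.2459, 0.2371, 0.1365], E[r] = 0.6078, γ^t·E[r] = 0.311194, running G = 2.042074
t=4: π = [0.1647, 0.2150, 0.2468, 0.2355, 0.1381], E[r] = 0.6163, γ^t·E[r] = 0.252453, running G = 2.294526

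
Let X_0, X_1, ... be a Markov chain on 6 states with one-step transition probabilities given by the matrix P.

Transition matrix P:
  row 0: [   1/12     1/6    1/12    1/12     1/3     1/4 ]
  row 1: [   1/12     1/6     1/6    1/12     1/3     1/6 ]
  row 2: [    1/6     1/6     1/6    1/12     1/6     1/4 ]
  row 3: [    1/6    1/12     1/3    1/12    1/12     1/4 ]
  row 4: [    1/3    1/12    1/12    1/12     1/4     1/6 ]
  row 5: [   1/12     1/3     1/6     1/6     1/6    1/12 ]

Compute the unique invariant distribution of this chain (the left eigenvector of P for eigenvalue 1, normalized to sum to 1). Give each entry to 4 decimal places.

π = [0.1624, 0.1699, 0.1502, 0.0988, 0.2333, 0.1855]

Balance equations π_j = Σ_i π_i·P[i][j]:
  π_0 = 1/12·π_0 + 1/12·π_1 + 1/6·π_2 + 1/6·π_3 + 1/3·π_4 + 1/12·π_5
  π_1 = 1/6·π_0 + 1/6·π_1 + 1/6·π_2 + 1/12·π_3 + 1/12·π_4 + 1/3·π_5
  π_2 = 1/12·π_0 + 1/6·π_1 + 1/6·π_2 + 1/3·π_3 + 1/12·π_4 + 1/6·π_5
  π_3 = 1/12·π_0 + 1/12·π_1 + 1/12·π_2 + 1/12·π_3 + 1/12·π_4 + 1/6·π_5
  π_4 = 1/3·π_0 + 1/3·π_1 + 1/6·π_2 + 1/12·π_3 + 1/4·π_4 + 1/6·π_5
  normalize: π_0 + π_1 + π_2 + π_3 + π_4 + π_5 = 1
Solving the linear system gives exactly π = [7784/47933, 24433/143799, 21593/143799, 14206/143799, 33542/143799, 8891/47933].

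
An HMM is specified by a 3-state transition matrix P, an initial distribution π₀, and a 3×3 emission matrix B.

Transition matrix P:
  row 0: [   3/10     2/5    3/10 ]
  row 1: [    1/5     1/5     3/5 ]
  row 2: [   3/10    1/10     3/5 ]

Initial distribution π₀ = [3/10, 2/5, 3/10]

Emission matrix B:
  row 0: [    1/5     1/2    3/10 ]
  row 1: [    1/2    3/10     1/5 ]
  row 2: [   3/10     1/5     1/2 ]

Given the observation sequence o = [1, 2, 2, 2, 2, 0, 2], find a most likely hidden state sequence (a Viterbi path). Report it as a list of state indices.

t=0: δ = [1.500e-01, 1.200e-01, 6.000e-02]  (obs o_0=1)
t=1: δ = [1.350e-02, 1.200e-02, 3.600e-02]  ψ = [0, 0, 1]  (obs o_1=2)
t=2: δ = [3.240e-03, 1.080e-03, 1.080e-02]  ψ = [2, 0, 2]  (obs o_2=2)
t=3: δ = [9.720e-04, 2.592e-04, 3.240e-03]  ψ = [2, 0, 2]  (obs o_3=2)
t=4: δ = [2.916e-04, 7.776e-05, 9.720e-04]  ψ = [2, 0, 2]  (obs o_4=2)
t=5: δ = [5.832e-05, 5.832e-05, 1.750e-04]  ψ = [2, 0, 2]  (obs o_5=0)
t=6: δ = [1.575e-05, 4.666e-06, 5.249e-05]  ψ = [2, 0, 2]  (obs o_6=2)
backtrack: best end state = 2; path = [1, 2, 2, 2, 2, 2, 2]

path = [1, 2, 2, 2, 2, 2, 2]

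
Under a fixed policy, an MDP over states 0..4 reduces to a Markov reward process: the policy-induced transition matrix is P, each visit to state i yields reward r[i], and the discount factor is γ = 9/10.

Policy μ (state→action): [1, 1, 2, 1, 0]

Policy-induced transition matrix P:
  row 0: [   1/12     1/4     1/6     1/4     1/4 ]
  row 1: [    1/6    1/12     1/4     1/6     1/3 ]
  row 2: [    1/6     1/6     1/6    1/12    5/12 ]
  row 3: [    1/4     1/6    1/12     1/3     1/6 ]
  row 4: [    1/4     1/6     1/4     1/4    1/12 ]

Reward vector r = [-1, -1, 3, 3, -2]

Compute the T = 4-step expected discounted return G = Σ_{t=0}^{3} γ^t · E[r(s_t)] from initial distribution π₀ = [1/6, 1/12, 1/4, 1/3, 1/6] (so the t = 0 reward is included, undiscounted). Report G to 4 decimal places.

t=0: π = [0.1667, 0.0833, 0.2500, 0.3333, 0.1667], E[r] = 1.1667, γ^t·E[r] = 1.166667, running G = 1.166667
t=1: π = [0.1944, 0.1736, 0.1597, 0.2292, 0.2431], E[r] = 0.3125, γ^t·E[r] = 0.281250, running G = 1.447917
t=2: π = [0.1898, 0.1684, 0.1823, 0.2280, 0.2315], E[r] = 0.4097, γ^t·E[r] = 0.331875, running G = 1.779792
t=3: π = [0.1891, 0.1685, 0.1810, 0.2246, 0.2368], E[r] = 0.3855, γ^t·E[r] = 0.281004, running G = 2.060796

G = 2.0608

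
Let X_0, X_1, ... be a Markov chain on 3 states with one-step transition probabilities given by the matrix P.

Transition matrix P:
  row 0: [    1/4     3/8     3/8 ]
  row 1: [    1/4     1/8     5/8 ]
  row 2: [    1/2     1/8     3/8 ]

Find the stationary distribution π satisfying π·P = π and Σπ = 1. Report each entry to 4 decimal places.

π = [0.3571, 0.2143, 0.4286]

Balance equations π_j = Σ_i π_i·P[i][j]:
  π_0 = 1/4·π_0 + 1/4·π_1 + 1/2·π_2
  π_1 = 3/8·π_0 + 1/8·π_1 + 1/8·π_2
  normalize: π_0 + π_1 + π_2 = 1
Solving the linear system gives exactly π = [5/14, 3/14, 3/7].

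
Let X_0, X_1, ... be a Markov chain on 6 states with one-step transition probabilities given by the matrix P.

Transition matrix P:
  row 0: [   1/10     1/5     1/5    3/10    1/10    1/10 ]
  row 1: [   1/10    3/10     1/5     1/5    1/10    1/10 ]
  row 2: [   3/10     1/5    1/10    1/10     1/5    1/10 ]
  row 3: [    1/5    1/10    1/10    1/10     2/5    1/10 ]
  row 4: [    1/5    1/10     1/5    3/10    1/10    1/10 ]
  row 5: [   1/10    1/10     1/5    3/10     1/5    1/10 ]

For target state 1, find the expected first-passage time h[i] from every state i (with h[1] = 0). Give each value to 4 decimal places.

h = [6.7392, 0.0000, 6.6667, 7.4754, 7.4132, 7.4806]

First-step conditioning: h[1] = 0; for i ≠ 1, h[i] = 1 + Σ_k P[i][k]·h[k].
  h[0] = 1 + 1/10·h[0] + 1/5·h[2] + 3/10·h[3] + 1/10·h[4] + 1/10·h[5]
  h[2] = 1 + 3/10·h[0] + 1/10·h[2] + 1/10·h[3] + 1/5·h[4] + 1/10·h[5]
  h[3] = 1 + 1/5·h[0] + 1/10·h[2] + 1/10·h[3] + 2/5·h[4] + 1/10·h[5]
  h[4] = 1 + 1/5·h[0] + 1/5·h[2] + 3/10·h[3] + 1/10·h[4] + 1/10·h[5]
  h[5] = 1 + 1/10·h[0] + 1/5·h[2] + 3/10·h[3] + 1/5·h[4] + 1/10·h[5]
Solving the 5×5 linear system over states ≠ 1 gives exactly h = [13000/1929, 0, 20/3, 14420/1929, 14300/1929, 4810/643] (h[1] = 0 is the target).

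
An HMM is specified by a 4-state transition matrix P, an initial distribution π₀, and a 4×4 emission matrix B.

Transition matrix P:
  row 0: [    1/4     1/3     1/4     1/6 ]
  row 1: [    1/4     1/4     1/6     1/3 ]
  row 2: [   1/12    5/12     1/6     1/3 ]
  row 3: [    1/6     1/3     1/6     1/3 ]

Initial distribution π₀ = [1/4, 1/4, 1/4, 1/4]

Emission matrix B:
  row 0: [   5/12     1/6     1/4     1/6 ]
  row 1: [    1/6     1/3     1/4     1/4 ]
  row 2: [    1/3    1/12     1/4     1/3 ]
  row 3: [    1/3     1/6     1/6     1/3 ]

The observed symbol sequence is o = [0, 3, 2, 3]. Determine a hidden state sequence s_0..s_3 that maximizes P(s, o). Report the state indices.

t=0: δ = [1.042e-01, 4.167e-02, 8.333e-02, 8.333e-02]  (obs o_0=0)
t=1: δ = [4.340e-03, 8.681e-03, 8.681e-03, 9.259e-03]  ψ = [0, 0, 0, 2]  (obs o_1=3)
t=2: δ = [5.425e-04, 9.042e-04, 3.858e-04, 5.144e-04]  ψ = [1, 2, 3, 3]  (obs o_2=2)
t=3: δ = [3.768e-05, 5.651e-05, 5.023e-05, 1.005e-04]  ψ = [1, 1, 1, 1]  (obs o_3=3)
backtrack: best end state = 3; path = [0, 2, 1, 3]

path = [0, 2, 1, 3]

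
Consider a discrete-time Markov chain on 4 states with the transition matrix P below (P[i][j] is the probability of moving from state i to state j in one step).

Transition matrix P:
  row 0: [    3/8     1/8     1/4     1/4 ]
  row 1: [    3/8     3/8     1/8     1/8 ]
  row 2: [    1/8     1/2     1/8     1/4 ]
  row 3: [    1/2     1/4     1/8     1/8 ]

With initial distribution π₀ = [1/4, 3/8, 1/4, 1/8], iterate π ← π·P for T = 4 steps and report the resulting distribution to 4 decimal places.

t=0: π = [0.2500, 0.3750, 0.2500, 0.1250]
t=1: π = [0.3281, 0.3281, 0.1563, 0.1875]
t=2: π = [0.3594, 0.2891, 0.1660, 0.1855]
t=3: π = [0.3567, 0.2827, 0.1699, 0.1907]
t=4: π = [0.3564, 0.2832, 0.1696, 0.1908]

π = [0.3564, 0.2832, 0.1696, 0.1908]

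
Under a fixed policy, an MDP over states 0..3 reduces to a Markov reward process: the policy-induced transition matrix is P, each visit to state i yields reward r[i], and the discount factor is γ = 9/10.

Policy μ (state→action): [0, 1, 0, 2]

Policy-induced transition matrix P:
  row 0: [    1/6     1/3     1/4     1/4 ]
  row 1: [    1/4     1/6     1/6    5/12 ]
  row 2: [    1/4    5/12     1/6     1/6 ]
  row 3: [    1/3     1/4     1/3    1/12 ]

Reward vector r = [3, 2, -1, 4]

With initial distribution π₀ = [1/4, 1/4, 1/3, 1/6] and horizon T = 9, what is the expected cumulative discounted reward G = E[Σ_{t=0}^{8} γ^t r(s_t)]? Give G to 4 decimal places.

G = 12.0949

t=0: π = [0.2500, 0.2500, 0.3333, 0.1667], E[r] = 1.5833, γ^t·E[r] = 1.583333, running G = 1.583333
t=1: π = [0.2431, 0.3056, 0.2153, 0.2361], E[r] = 2.0694, γ^t·E[r] = 1.862500, running G = 3.445833
t=2: π = [0.2494, 0.2807, 0.2263, 0.2436], E[r] = 2.0579, γ^t·E[r] = 1.666875, running G = 5.112708
t=3: π = [0.2495, 0.2851, 0.2281, 0.2373], E[r] = 2.0400, γ^t·E[r] = 1.487145, running G = 6.599853
t=4: π = [0.2490, 0.2850, 0.2270, 0.2390], E[r] = 2.0459, γ^t·E[r] = 1.342293, running G = 7.942146
t=5: π = [0.2492, 0.2848, 0.2272, 0.2388], E[r] = 2.0450, γ^t·E[r] = 1.207531, running G = 9.149677
t=6: π = [0.2491, 0.2849, 0.2272, 0.2387], E[r] = 2.0449, γ^t·E[r] = 1.086766, running G = 10.236443
t=7: π = [0.2491, 0.2849, 0.2272, 0.2388], E[r] = 2.0450, γ^t·E[r] = 0.978115, running G = 11.214559
t=8: π = [0.2491, 0.2849, 0.2272, 0.2388], E[r] = 2.0450, γ^t·E[r] = 0.880297, running G = 12.094856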